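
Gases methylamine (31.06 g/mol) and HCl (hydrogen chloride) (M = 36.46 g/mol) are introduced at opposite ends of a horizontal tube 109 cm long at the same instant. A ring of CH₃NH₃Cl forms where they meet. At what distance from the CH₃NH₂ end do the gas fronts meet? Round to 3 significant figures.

56.7 cm

Distances travelled in equal time are proportional to diffusion rates, so d_CH₃NH₂/d_HCl = √(M_HCl/M_CH₃NH₂) = √(36.46/31.06) = 1.083.
With d_CH₃NH₂ + d_HCl = 109 cm, d_HCl = 109/(1 + 1.083) = 52.32 cm.
d_CH₃NH₂ = 109 − 52.32 = 56.7 cm.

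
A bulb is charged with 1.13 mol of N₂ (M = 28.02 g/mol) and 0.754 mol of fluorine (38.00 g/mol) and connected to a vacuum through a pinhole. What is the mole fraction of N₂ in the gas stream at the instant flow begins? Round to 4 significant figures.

Effusion rate of each component ∝ n_i/√M_i (partial pressure × 1/√M).
Mole fraction of N₂ in the effusate = (n_N₂/√M_N₂) / (n_N₂/√M_N₂ + n_F₂/√M_F₂)
= (1.13/√28.02) / (1.13/√28.02 + 0.754/√38.00) = 0.2135/(0.2135 + 0.1223) = 0.6357.

0.6357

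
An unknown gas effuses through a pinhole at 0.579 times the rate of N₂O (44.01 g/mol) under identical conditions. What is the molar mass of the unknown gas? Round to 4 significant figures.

131.3 g/mol

From Graham's law, rate_X/rate_N₂O = √(M_N₂O/M_X).
0.579 = √(44.01/M_X)
M_X = 44.01 / 0.579² = 44.01 / 0.3352 = 131.3 g/mol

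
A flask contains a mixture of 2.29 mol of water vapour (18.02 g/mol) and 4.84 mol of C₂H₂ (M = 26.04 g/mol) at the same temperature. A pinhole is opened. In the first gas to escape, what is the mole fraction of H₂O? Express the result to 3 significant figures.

0.363

Each component's effusion rate ∝ (its partial pressure)·(1/√M) ∝ n_i/√M_i.
So x_H₂O in the escaping gas = (n_H₂O/√M_H₂O) / Σ(n_i/√M_i)
= (2.29/√18.02) / (2.29/√18.02 + 4.84/√26.04) = 0.5395/(0.5395 + 0.9485) = 0.363.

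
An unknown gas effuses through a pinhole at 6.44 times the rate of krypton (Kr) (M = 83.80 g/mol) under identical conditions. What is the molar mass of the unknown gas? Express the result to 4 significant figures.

Using Graham's law: rate_X/rate_Kr = √(M_Kr/M_X).
6.44 = √(83.80/M_X)
M_X = 83.80 / 6.44² = 83.80 / 41.47 = 2.021 g/mol

2.021 g/mol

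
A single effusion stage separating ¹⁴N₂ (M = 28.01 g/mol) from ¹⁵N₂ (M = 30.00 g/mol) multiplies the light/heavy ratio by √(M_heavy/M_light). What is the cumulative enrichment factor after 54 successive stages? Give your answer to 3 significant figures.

6.38

The single-stage factor is √(M_heavy/M_light), so 54 stages give [√(30.00/28.01)]^54 = (30.00/28.01)^(54/2).
= 1.07105^27 = 6.38.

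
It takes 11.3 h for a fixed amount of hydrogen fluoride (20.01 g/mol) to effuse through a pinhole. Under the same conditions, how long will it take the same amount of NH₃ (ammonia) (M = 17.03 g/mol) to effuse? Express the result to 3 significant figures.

Using Graham's law: t_NH₃/t_HF = √(M_NH₃/M_HF) = √(17.03/20.01) = √0.8511 = 0.9225.
So the time for NH₃ is 11.3 × 0.9225 = 10.4 h.

10.4 h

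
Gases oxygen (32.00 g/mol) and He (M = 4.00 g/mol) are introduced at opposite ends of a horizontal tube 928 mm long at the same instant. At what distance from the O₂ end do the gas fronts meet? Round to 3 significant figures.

Distances travelled in equal time are proportional to diffusion rates, so d_O₂/d_He = √(M_He/M_O₂) = √(4.00/32.00) = 0.3536.
With d_O₂ + d_He = 928 mm, d_He = 928/(1 + 0.3536) = 685.6 mm.
d_O₂ = 928 − 685.6 = 242 mm.

242 mm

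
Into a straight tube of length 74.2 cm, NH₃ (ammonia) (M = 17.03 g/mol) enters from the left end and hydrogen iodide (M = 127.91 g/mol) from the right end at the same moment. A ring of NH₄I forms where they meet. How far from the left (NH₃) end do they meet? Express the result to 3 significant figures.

54.4 cm

In equal time, each gas travels a distance ∝ its rate ∝ 1/√M, so d_NH₃/d_HI = √(M_HI/M_NH₃) = √(127.91/17.03) = 2.741.
With d_NH₃ + d_HI = 74.2 cm, d_HI = 74.2/(1 + 2.741) = 19.84 cm.
d_NH₃ = 74.2 − 19.84 = 54.4 cm.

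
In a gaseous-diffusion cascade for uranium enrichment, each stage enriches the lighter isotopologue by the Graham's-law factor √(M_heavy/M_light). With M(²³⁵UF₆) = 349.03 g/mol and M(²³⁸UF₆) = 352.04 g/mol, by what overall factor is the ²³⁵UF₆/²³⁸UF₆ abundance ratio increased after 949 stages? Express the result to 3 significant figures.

After 949 stages the ratio has grown by (√(352.04/349.03))^949 = (352.04/349.03)^(949/2).
= 1.00862^(949/2) = 58.8.

58.8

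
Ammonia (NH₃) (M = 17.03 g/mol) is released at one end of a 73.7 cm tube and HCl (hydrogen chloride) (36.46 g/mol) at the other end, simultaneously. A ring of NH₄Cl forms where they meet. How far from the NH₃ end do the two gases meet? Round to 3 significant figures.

43.8 cm

Graham's law gives d_NH₃/d_HCl = rate_NH₃/rate_HCl = √(M_HCl/M_NH₃) = √(36.46/17.03) = 1.463.
With d_NH₃ + d_HCl = 73.7 cm, d_HCl = 73.7/(1 + 1.463) = 29.92 cm.
d_NH₃ = 73.7 − 29.92 = 43.8 cm.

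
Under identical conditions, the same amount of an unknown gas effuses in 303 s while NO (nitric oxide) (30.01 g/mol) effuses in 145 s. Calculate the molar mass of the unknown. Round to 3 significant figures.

From Graham's law, t_X/t_NO = √(M_X/M_NO).
303/145 = 2.090 = √(M_X/30.01)
M_X = 30.01 × 2.090² = 30.01 × 4.367 = 131 g/mol

131 g/mol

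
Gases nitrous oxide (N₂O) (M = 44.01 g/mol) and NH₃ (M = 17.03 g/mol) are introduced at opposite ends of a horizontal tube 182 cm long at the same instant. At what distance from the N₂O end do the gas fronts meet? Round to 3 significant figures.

Distances travelled in equal time are proportional to diffusion rates, so d_N₂O/d_NH₃ = √(M_NH₃/M_N₂O) = √(17.03/44.01) = 0.6221.
With d_N₂O + d_NH₃ = 182 cm, d_NH₃ = 182/(1 + 0.6221) = 112.2 cm.
d_N₂O = 182 − 112.2 = 69.8 cm.

69.8 cm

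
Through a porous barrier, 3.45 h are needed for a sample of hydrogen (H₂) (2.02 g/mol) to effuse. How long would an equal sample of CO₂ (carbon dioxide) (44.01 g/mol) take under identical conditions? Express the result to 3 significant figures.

From Graham's law, t_CO₂/t_H₂ = √(M_CO₂/M_H₂) = √(44.01/2.02) = √21.79 = 4.668.
So the time for CO₂ is 3.45 × 4.668 = 16.1 h.

16.1 h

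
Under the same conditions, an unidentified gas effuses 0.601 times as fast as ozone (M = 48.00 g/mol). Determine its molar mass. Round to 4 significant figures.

132.9 g/mol

Since effusion rate ∝ 1/√M, rate_X/rate_O₃ = √(M_O₃/M_X).
0.601 = √(48.00/M_X)
M_X = 48.00 / 0.601² = 48.00 / 0.3612 = 132.9 g/mol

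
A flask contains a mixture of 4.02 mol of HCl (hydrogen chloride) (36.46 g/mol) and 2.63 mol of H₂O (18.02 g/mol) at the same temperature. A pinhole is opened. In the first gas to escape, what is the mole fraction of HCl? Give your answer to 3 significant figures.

0.518

Rate_i ∝ x_i/√M_i (Graham's law weighted by mole fraction), so the effusate composition follows n_i/√M_i.
x_HCl(eff) = (n_HCl/√M_HCl) / (n_HCl/√M_HCl + n_H₂O/√M_H₂O)
= (4.02/√36.46) / (4.02/√36.46 + 2.63/√18.02) = 0.6658/(0.6658 + 0.6196) = 0.518.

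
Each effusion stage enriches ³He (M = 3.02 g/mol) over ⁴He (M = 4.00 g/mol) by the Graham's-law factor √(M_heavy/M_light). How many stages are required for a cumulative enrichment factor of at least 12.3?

Single-stage factor α = √(4.00/3.02), so ln α = ½ ln(1.32450) = 0.1405.
Need α^N ≥ 12.3 ⇒ N ≥ ln(12.3) / ln α = 2.510 / 0.1405 = 17.86.
Minimum whole number of stages: N = 18.

18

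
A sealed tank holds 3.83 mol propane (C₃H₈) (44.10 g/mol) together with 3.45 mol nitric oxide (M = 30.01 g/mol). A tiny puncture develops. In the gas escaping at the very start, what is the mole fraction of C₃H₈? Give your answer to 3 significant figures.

Effusion rate of each component ∝ n_i/√M_i (partial pressure × 1/√M).
So x_C₃H₈ in the escaping gas = (n_C₃H₈/√M_C₃H₈) / Σ(n_i/√M_i)
= (3.83/√44.10) / (3.83/√44.10 + 3.45/√30.01) = 0.5767/(0.5767 + 0.6298) = 0.478.

0.478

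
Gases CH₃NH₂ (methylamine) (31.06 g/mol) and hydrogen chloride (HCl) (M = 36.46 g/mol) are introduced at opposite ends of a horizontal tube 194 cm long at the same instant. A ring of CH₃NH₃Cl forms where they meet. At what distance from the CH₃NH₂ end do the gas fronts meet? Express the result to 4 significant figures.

100.9 cm

Graham's law gives d_CH₃NH₂/d_HCl = rate_CH₃NH₂/rate_HCl = √(M_HCl/M_CH₃NH₂) = √(36.46/31.06) = 1.083.
With d_CH₃NH₂ + d_HCl = 194 cm, d_HCl = 194/(1 + 1.083) = 93.11 cm.
d_CH₃NH₂ = 194 − 93.11 = 100.9 cm.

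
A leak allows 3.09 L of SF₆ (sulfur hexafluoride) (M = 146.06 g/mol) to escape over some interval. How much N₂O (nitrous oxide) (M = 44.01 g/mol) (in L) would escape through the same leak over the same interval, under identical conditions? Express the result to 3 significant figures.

5.63 L

From Graham's law, rate_N₂O/rate_SF₆ = √(M_SF₆/M_N₂O) = √(146.06/44.01) = √3.319 = 1.822.
So the volume for N₂O is 3.09 × 1.822 = 5.63 L.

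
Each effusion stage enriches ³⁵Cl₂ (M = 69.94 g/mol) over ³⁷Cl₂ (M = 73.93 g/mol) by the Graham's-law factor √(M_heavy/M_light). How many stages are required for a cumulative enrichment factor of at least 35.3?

With α = √(73.93/69.94) per stage, ln α = ½ ln(1.05705) = 0.02774.
Need α^N ≥ 35.3 ⇒ N ≥ ln(35.3) / ln α = 3.564 / 0.02774 = 128.47.
So at least 129 stages are needed.

129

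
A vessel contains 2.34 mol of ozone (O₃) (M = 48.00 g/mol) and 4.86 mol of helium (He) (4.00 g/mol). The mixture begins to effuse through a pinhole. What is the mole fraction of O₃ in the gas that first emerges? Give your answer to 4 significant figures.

Effusion rate of each component ∝ n_i/√M_i (partial pressure × 1/√M).
x_O₃(eff) = (n_O₃/√M_O₃) / (n_O₃/√M_O₃ + n_He/√M_He)
= (2.34/√48.00) / (2.34/√48.00 + 4.86/√4.00) = 0.3377/(0.3377 + 2.430) = 0.1220.

0.1220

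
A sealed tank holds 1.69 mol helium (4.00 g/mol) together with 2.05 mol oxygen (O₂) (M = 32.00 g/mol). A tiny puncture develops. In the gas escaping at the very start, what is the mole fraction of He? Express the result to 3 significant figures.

0.700

Effusion rate of each component ∝ n_i/√M_i (partial pressure × 1/√M).
So x_He in the escaping gas = (n_He/√M_He) / Σ(n_i/√M_i)
= (1.69/√4.00) / (1.69/√4.00 + 2.05/√32.00) = 0.8450/(0.8450 + 0.3624) = 0.700.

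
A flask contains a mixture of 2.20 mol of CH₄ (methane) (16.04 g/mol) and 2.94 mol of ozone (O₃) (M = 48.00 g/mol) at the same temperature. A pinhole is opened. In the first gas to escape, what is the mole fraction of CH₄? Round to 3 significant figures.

0.564

Rate_i ∝ x_i/√M_i (Graham's law weighted by mole fraction), so the effusate composition follows n_i/√M_i.
x_CH₄(eff) = (n_CH₄/√M_CH₄) / (n_CH₄/√M_CH₄ + n_O₃/√M_O₃)
= (2.20/√16.04) / (2.20/√16.04 + 2.94/√48.00) = 0.5493/(0.5493 + 0.4244) = 0.564.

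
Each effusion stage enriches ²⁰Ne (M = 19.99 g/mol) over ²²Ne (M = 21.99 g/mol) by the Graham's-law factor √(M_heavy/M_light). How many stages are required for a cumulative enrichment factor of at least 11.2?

Single-stage factor α = √(21.99/19.99), so ln α = ½ ln(1.10005) = 0.04768.
Need α^N ≥ 11.2 ⇒ N ≥ ln(11.2) / ln α = 2.416 / 0.04768 = 50.67.
Rounding up, N = 51 stages.

51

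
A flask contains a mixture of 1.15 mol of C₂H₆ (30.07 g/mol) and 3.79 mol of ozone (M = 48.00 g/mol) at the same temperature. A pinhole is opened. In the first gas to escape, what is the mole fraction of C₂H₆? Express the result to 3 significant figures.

Rate_i ∝ x_i/√M_i (Graham's law weighted by mole fraction), so the effusate composition follows n_i/√M_i.
Mole fraction of C₂H₆ in the effusate = (n_C₂H₆/√M_C₂H₆) / (n_C₂H₆/√M_C₂H₆ + n_O₃/√M_O₃)
= (1.15/√30.07) / (1.15/√30.07 + 3.79/√48.00) = 0.2097/(0.2097 + 0.5470) = 0.277.

0.277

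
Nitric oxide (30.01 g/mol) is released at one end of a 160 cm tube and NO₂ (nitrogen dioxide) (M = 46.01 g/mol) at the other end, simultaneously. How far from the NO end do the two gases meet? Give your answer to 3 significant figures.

Distances travelled in equal time are proportional to diffusion rates, so d_NO/d_NO₂ = √(M_NO₂/M_NO) = √(46.01/30.01) = 1.238.
With d_NO + d_NO₂ = 160 cm, d_NO₂ = 160/(1 + 1.238) = 71.49 cm.
d_NO = 160 − 71.49 = 88.5 cm.

88.5 cm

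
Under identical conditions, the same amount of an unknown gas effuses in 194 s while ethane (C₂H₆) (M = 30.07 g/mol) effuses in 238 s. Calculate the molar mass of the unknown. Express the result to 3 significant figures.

20.0 g/mol

Since effusion rate ∝ 1/√M, t_X/t_C₂H₆ = √(M_X/M_C₂H₆).
194/238 = 0.8151 = √(M_X/30.07)
M_X = 30.07 × 0.8151² = 30.07 × 0.6644 = 20.0 g/mol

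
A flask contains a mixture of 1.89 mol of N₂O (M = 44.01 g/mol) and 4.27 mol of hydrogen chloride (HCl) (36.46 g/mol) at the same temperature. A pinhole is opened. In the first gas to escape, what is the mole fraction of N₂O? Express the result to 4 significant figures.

0.2872

Effusion rate of each component ∝ n_i/√M_i (partial pressure × 1/√M).
So x_N₂O in the escaping gas = (n_N₂O/√M_N₂O) / Σ(n_i/√M_i)
= (1.89/√44.01) / (1.89/√44.01 + 4.27/√36.46) = 0.2849/(0.2849 + 0.7072) = 0.2872.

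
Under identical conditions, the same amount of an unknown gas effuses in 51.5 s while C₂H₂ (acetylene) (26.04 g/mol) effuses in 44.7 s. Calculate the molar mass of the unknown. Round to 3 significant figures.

Since effusion rate ∝ 1/√M, t_X/t_C₂H₂ = √(M_X/M_C₂H₂).
51.5/44.7 = 1.152 = √(M_X/26.04)
M_X = 26.04 × 1.152² = 26.04 × 1.327 = 34.6 g/mol

34.6 g/mol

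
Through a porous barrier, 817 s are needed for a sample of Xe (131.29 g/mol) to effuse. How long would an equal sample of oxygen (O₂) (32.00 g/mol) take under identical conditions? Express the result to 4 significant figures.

From Graham's law, t_O₂/t_Xe = √(M_O₂/M_Xe) = √(32.00/131.29) = √0.2437 = 0.4937.
So the time for O₂ is 817 × 0.4937 = 403.3 s.

403.3 s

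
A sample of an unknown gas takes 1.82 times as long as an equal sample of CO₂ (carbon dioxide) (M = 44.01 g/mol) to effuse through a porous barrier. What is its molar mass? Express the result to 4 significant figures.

From Graham's law, t_X/t_CO₂ = √(M_X/M_CO₂).
1.82 = √(M_X/44.01)
M_X = 44.01 × 1.82² = 44.01 × 3.312 = 145.8 g/mol

145.8 g/mol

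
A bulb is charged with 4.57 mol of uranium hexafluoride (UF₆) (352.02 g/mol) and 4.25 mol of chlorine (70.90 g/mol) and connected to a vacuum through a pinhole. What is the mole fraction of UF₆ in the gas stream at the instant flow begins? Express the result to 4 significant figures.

0.3255

Effusion rate of each component ∝ n_i/√M_i (partial pressure × 1/√M).
Mole fraction of UF₆ in the effusate = (n_UF₆/√M_UF₆) / (n_UF₆/√M_UF₆ + n_Cl₂/√M_Cl₂)
= (4.57/√352.02) / (4.57/√352.02 + 4.25/√70.90) = 0.2436/(0.2436 + 0.5047) = 0.3255.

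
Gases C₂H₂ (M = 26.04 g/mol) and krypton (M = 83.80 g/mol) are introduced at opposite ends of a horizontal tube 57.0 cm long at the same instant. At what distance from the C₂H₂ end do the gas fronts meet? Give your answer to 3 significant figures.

Graham's law gives d_C₂H₂/d_Kr = rate_C₂H₂/rate_Kr = √(M_Kr/M_C₂H₂) = √(83.80/26.04) = 1.794.
With d_C₂H₂ + d_Kr = 57.0 cm, d_Kr = 57.0/(1 + 1.794) = 20.40 cm.
d_C₂H₂ = 57.0 − 20.40 = 36.6 cm.

36.6 cm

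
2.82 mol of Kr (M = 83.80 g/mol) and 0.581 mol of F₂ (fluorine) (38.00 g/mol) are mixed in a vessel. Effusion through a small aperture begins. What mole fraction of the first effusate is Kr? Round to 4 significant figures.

0.7657

The effusion rate of species i is ∝ p_i/√M_i ∝ n_i/√M_i.
x_Kr(eff) = (n_Kr/√M_Kr) / (n_Kr/√M_Kr + n_F₂/√M_F₂)
= (2.82/√83.80) / (2.82/√83.80 + 0.581/√38.00) = 0.3081/(0.3081 + 0.09425) = 0.7657.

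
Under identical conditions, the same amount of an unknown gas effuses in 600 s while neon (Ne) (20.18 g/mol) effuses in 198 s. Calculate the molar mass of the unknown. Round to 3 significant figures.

185 g/mol

By Graham's law, t_X/t_Ne = √(M_X/M_Ne).
600/198 = 3.030 = √(M_X/20.18)
M_X = 20.18 × 3.030² = 20.18 × 9.183 = 185 g/mol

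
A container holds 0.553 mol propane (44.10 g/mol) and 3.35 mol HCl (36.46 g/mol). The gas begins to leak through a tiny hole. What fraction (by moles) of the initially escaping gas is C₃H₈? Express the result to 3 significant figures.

0.131

The effusion rate of species i is ∝ p_i/√M_i ∝ n_i/√M_i.
Mole fraction of C₃H₈ in the effusate = (n_C₃H₈/√M_C₃H₈) / (n_C₃H₈/√M_C₃H₈ + n_HCl/√M_HCl)
= (0.553/√44.10) / (0.553/√44.10 + 3.35/√36.46) = 0.08327/(0.08327 + 0.5548) = 0.131.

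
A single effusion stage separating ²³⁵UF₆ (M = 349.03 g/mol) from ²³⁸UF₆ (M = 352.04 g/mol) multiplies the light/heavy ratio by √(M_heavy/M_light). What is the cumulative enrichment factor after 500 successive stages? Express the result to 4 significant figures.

8.557

The single-stage factor is √(M_heavy/M_light), so 500 stages give [√(352.04/349.03)]^500 = (352.04/349.03)^(500/2).
= 1.00862^250 = 8.557.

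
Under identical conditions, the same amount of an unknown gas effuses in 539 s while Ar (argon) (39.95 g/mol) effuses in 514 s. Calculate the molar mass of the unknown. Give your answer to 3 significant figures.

By Graham's law, t_X/t_Ar = √(M_X/M_Ar).
539/514 = 1.049 = √(M_X/39.95)
M_X = 39.95 × 1.049² = 39.95 × 1.100 = 43.9 g/mol

43.9 g/mol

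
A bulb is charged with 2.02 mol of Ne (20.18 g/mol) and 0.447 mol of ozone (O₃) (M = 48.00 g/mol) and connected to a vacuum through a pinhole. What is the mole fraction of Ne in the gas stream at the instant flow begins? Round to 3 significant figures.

0.875

The effusion rate of species i is ∝ p_i/√M_i ∝ n_i/√M_i.
x_Ne(eff) = (n_Ne/√M_Ne) / (n_Ne/√M_Ne + n_O₃/√M_O₃)
= (2.02/√20.18) / (2.02/√20.18 + 0.447/√48.00) = 0.4497/(0.4497 + 0.06452) = 0.875.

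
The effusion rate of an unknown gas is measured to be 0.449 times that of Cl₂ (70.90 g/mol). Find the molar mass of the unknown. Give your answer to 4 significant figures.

351.7 g/mol

Graham's law gives rate_X/rate_Cl₂ = √(M_Cl₂/M_X).
0.449 = √(70.90/M_X)
M_X = 70.90 / 0.449² = 70.90 / 0.2016 = 351.7 g/mol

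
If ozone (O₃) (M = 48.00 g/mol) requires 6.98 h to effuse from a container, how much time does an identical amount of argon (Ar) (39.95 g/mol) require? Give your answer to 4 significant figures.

By Graham's law, t_Ar/t_O₃ = √(M_Ar/M_O₃) = √(39.95/48.00) = √0.8323 = 0.9123.
So the time for Ar is 6.98 × 0.9123 = 6.368 h.

6.368 h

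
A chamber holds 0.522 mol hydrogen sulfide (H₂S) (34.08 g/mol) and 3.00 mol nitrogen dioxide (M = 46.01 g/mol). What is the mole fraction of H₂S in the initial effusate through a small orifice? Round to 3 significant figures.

Effusion rate of each component ∝ n_i/√M_i (partial pressure × 1/√M).
Mole fraction of H₂S in the effusate = (n_H₂S/√M_H₂S) / (n_H₂S/√M_H₂S + n_NO₂/√M_NO₂)
= (0.522/√34.08) / (0.522/√34.08 + 3.00/√46.01) = 0.08942/(0.08942 + 0.4423) = 0.168.

0.168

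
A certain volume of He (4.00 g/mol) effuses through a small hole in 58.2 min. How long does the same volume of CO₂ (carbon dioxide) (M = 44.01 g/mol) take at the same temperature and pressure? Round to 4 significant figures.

193.0 min

Using Graham's law: t_CO₂/t_He = √(M_CO₂/M_He) = √(44.01/4.00) = √11.00 = 3.317.
So the time for CO₂ is 58.2 × 3.317 = 193.0 min.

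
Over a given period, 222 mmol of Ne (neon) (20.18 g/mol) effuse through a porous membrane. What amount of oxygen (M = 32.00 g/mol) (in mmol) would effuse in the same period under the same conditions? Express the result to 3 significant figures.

176 mmol

Using Graham's law: rate_O₂/rate_Ne = √(M_Ne/M_O₂) = √(20.18/32.00) = √0.6306 = 0.7941.
So the amount for O₂ is 222 × 0.7941 = 176 mmol.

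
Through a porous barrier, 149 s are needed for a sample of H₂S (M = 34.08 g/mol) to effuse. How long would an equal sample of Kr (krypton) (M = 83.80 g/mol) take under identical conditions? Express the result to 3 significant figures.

234 s

Using Graham's law: t_Kr/t_H₂S = √(M_Kr/M_H₂S) = √(83.80/34.08) = √2.459 = 1.568.
So the time for Kr is 149 × 1.568 = 234 s.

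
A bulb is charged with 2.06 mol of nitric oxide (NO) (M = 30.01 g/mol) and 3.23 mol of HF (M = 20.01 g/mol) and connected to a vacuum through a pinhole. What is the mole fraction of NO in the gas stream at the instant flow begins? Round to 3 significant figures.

Rate_i ∝ x_i/√M_i (Graham's law weighted by mole fraction), so the effusate composition follows n_i/√M_i.
Mole fraction of NO in the effusate = (n_NO/√M_NO) / (n_NO/√M_NO + n_HF/√M_HF)
= (2.06/√30.01) / (2.06/√30.01 + 3.23/√20.01) = 0.3760/(0.3760 + 0.7221) = 0.342.

0.342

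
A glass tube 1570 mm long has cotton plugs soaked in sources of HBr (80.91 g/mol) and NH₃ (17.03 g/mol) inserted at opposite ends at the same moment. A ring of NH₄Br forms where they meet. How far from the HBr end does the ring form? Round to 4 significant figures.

493.8 mm

Distances travelled in equal time are proportional to diffusion rates, so d_HBr/d_NH₃ = √(M_NH₃/M_HBr) = √(17.03/80.91) = 0.4588.
With d_HBr + d_NH₃ = 1570 mm, d_NH₃ = 1570/(1 + 0.4588) = 1076 mm.
d_HBr = 1570 − 1076 = 493.8 mm.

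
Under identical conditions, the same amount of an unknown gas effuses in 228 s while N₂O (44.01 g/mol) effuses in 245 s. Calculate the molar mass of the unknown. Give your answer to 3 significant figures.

38.1 g/mol

By Graham's law, t_X/t_N₂O = √(M_X/M_N₂O).
228/245 = 0.9306 = √(M_X/44.01)
M_X = 44.01 × 0.9306² = 44.01 × 0.8660 = 38.1 g/mol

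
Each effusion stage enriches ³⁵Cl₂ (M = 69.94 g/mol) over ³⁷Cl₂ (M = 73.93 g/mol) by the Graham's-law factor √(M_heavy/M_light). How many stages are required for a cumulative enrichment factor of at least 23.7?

115

Per stage α = (73.93/69.94)^(1/2) = 1.05705^0.5, giving ln α = 0.02774.
Need α^N ≥ 23.7 ⇒ N ≥ ln(23.7) / ln α = 3.165 / 0.02774 = 114.11.
So at least 115 stages are needed.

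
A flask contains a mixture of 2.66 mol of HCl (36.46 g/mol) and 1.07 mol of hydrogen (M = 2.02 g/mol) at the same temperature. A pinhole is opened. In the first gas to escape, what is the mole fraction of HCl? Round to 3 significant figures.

0.369

Each component's effusion rate ∝ (its partial pressure)·(1/√M) ∝ n_i/√M_i.
Mole fraction of HCl in the effusate = (n_HCl/√M_HCl) / (n_HCl/√M_HCl + n_H₂/√M_H₂)
= (2.66/√36.46) / (2.66/√36.46 + 1.07/√2.02) = 0.4405/(0.4405 + 0.7528) = 0.369.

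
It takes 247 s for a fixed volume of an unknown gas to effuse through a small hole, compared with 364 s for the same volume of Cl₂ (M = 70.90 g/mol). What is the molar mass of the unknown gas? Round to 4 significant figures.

Graham's law gives t_X/t_Cl₂ = √(M_X/M_Cl₂).
247/364 = 0.6786 = √(M_X/70.90)
M_X = 70.90 × 0.6786² = 70.90 × 0.4605 = 32.65 g/mol

32.65 g/mol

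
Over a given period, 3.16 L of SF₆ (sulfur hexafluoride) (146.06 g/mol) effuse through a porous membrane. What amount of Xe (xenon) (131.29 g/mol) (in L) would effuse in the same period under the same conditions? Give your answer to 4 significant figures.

3.333 L

Using Graham's law: rate_Xe/rate_SF₆ = √(M_SF₆/M_Xe) = √(146.06/131.29) = √1.112 = 1.055.
So the volume for Xe is 3.16 × 1.055 = 3.333 L.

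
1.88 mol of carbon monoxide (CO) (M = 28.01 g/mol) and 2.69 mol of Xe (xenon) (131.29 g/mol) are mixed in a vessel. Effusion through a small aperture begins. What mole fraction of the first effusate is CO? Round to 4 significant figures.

Each component's effusion rate ∝ (its partial pressure)·(1/√M) ∝ n_i/√M_i.
x_CO(eff) = (n_CO/√M_CO) / (n_CO/√M_CO + n_Xe/√M_Xe)
= (1.88/√28.01) / (1.88/√28.01 + 2.69/√131.29) = 0.3552/(0.3552 + 0.2348) = 0.6021.

0.6021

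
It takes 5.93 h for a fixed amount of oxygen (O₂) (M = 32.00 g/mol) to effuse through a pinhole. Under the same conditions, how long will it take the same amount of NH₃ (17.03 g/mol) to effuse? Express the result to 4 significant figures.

Since effusion rate ∝ 1/√M, t_NH₃/t_O₂ = √(M_NH₃/M_O₂) = √(17.03/32.00) = √0.5322 = 0.7295.
So the time for NH₃ is 5.93 × 0.7295 = 4.326 h.

4.326 h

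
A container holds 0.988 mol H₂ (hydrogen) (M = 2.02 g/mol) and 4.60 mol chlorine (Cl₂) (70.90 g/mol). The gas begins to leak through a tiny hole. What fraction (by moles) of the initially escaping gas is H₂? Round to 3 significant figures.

Each component's effusion rate ∝ (its partial pressure)·(1/√M) ∝ n_i/√M_i.
So x_H₂ in the escaping gas = (n_H₂/√M_H₂) / Σ(n_i/√M_i)
= (0.988/√2.02) / (0.988/√2.02 + 4.60/√70.90) = 0.6952/(0.6952 + 0.5463) = 0.560.

0.560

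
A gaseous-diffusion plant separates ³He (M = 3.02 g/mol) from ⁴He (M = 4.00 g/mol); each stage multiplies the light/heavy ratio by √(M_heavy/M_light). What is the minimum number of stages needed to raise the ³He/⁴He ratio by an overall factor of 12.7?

Single-stage factor α = √(4.00/3.02), so ln α = ½ ln(1.32450) = 0.1405.
Need α^N ≥ 12.7 ⇒ N ≥ ln(12.7) / ln α = 2.542 / 0.1405 = 18.09.
Minimum whole number of stages: N = 19.

19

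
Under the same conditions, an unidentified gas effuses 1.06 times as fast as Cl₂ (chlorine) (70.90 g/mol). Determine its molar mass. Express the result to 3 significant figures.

63.1 g/mol

Graham's law gives rate_X/rate_Cl₂ = √(M_Cl₂/M_X).
1.06 = √(70.90/M_X)
M_X = 70.90 / 1.06² = 70.90 / 1.124 = 63.1 g/mol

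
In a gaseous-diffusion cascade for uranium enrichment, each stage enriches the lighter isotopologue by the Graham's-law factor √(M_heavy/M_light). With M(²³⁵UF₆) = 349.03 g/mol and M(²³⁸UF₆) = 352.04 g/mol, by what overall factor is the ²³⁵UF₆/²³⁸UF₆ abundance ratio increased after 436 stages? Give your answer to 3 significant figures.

Each stage multiplies the ratio by α = √(352.04/349.03), so after 436 stages the overall factor is α^436 = (352.04/349.03)^(436/2).
= 1.00862^218 = 6.50.

6.50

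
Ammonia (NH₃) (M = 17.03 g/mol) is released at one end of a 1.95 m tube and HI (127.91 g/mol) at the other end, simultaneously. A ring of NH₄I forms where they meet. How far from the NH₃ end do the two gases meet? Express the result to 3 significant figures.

Distances travelled in equal time are proportional to diffusion rates, so d_NH₃/d_HI = √(M_HI/M_NH₃) = √(127.91/17.03) = 2.741.
With d_NH₃ + d_HI = 1.95 m, d_HI = 1.95/(1 + 2.741) = 0.5213 m.
d_NH₃ = 1.95 − 0.5213 = 1.43 m.

1.43 m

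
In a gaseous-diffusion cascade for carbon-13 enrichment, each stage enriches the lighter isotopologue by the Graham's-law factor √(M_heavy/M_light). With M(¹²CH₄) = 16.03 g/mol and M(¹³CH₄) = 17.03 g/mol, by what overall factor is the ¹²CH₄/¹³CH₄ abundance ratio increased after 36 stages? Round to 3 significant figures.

Overall factor = α^36 with α = √(17.03/16.03), i.e. (17.03/16.03)^(36/2).
= 1.06238^18 = 2.97.

2.97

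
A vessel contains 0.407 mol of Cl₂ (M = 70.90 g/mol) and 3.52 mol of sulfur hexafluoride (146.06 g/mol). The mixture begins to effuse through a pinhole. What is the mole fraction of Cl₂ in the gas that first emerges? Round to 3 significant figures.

Effusion rate of each component ∝ n_i/√M_i (partial pressure × 1/√M).
So x_Cl₂ in the escaping gas = (n_Cl₂/√M_Cl₂) / Σ(n_i/√M_i)
= (0.407/√70.90) / (0.407/√70.90 + 3.52/√146.06) = 0.04834/(0.04834 + 0.2913) = 0.142.

0.142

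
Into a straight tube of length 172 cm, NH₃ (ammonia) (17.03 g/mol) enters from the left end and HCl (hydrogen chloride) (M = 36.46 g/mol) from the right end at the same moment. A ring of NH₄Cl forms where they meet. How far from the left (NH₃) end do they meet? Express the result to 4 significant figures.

102.2 cm

Distances travelled in equal time are proportional to diffusion rates, so d_NH₃/d_HCl = √(M_HCl/M_NH₃) = √(36.46/17.03) = 1.463.
With d_NH₃ + d_HCl = 172 cm, d_HCl = 172/(1 + 1.463) = 69.83 cm.
d_NH₃ = 172 − 69.83 = 102.2 cm.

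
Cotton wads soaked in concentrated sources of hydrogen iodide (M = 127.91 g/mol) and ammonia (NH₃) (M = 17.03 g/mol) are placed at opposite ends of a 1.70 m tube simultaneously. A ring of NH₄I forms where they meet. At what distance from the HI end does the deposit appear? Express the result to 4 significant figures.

0.4545 m

Graham's law gives d_HI/d_NH₃ = rate_HI/rate_NH₃ = √(M_NH₃/M_HI) = √(17.03/127.91) = 0.3649.
With d_HI + d_NH₃ = 1.70 m, d_NH₃ = 1.70/(1 + 0.3649) = 1.246 m.
d_HI = 1.70 − 1.246 = 0.4545 m.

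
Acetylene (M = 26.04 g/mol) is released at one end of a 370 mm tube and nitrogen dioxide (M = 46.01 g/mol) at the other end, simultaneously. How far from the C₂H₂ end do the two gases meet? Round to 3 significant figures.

Distances travelled in equal time are proportional to diffusion rates, so d_C₂H₂/d_NO₂ = √(M_NO₂/M_C₂H₂) = √(46.01/26.04) = 1.329.
With d_C₂H₂ + d_NO₂ = 370 mm, d_NO₂ = 370/(1 + 1.329) = 158.8 mm.
d_C₂H₂ = 370 − 158.8 = 211 mm.

211 mm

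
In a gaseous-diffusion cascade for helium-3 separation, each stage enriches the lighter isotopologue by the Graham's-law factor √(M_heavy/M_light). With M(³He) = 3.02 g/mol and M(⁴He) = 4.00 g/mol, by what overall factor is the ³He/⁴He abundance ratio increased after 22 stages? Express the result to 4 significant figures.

The single-stage factor is √(M_heavy/M_light), so 22 stages give [√(4.00/3.02)]^22 = (4.00/3.02)^(22/2).
= 1.32450^11 = 22.01.

22.01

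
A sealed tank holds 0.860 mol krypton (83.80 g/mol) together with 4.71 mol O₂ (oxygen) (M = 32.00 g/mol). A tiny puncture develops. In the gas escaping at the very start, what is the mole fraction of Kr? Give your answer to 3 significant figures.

0.101

Each component's effusion rate ∝ (its partial pressure)·(1/√M) ∝ n_i/√M_i.
Mole fraction of Kr in the effusate = (n_Kr/√M_Kr) / (n_Kr/√M_Kr + n_O₂/√M_O₂)
= (0.860/√83.80) / (0.860/√83.80 + 4.71/√32.00) = 0.09395/(0.09395 + 0.8326) = 0.101.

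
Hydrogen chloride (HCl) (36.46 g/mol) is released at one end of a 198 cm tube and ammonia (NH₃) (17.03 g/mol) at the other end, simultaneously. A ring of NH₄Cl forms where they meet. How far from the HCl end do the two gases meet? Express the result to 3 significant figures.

80.4 cm

Distances travelled in equal time are proportional to diffusion rates, so d_HCl/d_NH₃ = √(M_NH₃/M_HCl) = √(17.03/36.46) = 0.6834.
With d_HCl + d_NH₃ = 198 cm, d_NH₃ = 198/(1 + 0.6834) = 117.6 cm.
d_HCl = 198 − 117.6 = 80.4 cm.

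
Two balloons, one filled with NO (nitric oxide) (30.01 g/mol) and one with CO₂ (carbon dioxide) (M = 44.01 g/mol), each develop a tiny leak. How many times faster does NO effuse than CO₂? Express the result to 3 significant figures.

1.21

From Graham's law, rate_NO/rate_CO₂ = √(M_CO₂/M_NO) = √(44.01/30.01) = √1.467 = 1.21.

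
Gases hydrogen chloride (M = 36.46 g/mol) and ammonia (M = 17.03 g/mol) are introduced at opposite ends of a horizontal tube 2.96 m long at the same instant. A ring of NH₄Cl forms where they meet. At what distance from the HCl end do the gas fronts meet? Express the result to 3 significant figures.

The fronts meet when d_HCl + d_NH₃ = L with d_HCl/d_NH₃ = √(M_NH₃/M_HCl) (Graham's law). Here √(M_NH₃/M_HCl) = √(17.03/36.46) = 0.6834.
With d_HCl + d_NH₃ = 2.96 m, d_NH₃ = 2.96/(1 + 0.6834) = 1.758 m.
d_HCl = 2.96 − 1.758 = 1.20 m.

1.20 m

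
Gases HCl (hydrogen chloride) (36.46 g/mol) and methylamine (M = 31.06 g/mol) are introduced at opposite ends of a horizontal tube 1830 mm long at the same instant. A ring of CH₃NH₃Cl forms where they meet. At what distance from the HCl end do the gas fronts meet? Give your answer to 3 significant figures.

878 mm

In equal time, each gas travels a distance ∝ its rate ∝ 1/√M, so d_HCl/d_CH₃NH₂ = √(M_CH₃NH₂/M_HCl) = √(31.06/36.46) = 0.9230.
With d_HCl + d_CH₃NH₂ = 1830 mm, d_CH₃NH₂ = 1830/(1 + 0.9230) = 951.6 mm.
d_HCl = 1830 − 951.6 = 878 mm.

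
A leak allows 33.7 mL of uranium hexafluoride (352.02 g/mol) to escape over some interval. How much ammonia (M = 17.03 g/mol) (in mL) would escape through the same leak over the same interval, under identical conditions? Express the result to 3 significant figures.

Using Graham's law: rate_NH₃/rate_UF₆ = √(M_UF₆/M_NH₃) = √(352.02/17.03) = √20.67 = 4.546.
So the volume for NH₃ is 33.7 × 4.546 = 153 mL.

153 mL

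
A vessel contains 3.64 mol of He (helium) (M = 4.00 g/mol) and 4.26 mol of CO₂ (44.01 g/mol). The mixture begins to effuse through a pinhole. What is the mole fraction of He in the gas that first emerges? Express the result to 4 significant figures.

The effusion rate of species i is ∝ p_i/√M_i ∝ n_i/√M_i.
x_He(eff) = (n_He/√M_He) / (n_He/√M_He + n_CO₂/√M_CO₂)
= (3.64/√4.00) / (3.64/√4.00 + 4.26/√44.01) = 1.820/(1.820 + 0.6421) = 0.7392.

0.7392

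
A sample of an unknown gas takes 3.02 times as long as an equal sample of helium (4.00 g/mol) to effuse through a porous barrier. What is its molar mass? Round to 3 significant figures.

36.5 g/mol

Graham's law gives t_X/t_He = √(M_X/M_He).
3.02 = √(M_X/4.00)
M_X = 4.00 × 3.02² = 4.00 × 9.120 = 36.5 g/mol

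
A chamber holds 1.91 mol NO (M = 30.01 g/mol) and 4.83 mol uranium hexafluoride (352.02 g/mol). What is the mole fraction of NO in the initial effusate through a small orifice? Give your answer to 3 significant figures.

Each component's effusion rate ∝ (its partial pressure)·(1/√M) ∝ n_i/√M_i.
x_NO(eff) = (n_NO/√M_NO) / (n_NO/√M_NO + n_UF₆/√M_UF₆)
= (1.91/√30.01) / (1.91/√30.01 + 4.83/√352.02) = 0.3487/(0.3487 + 0.2574) = 0.575.

0.575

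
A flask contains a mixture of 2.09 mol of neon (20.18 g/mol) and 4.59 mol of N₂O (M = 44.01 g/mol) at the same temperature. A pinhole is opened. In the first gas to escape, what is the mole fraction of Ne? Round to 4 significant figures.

Effusion rate of each component ∝ n_i/√M_i (partial pressure × 1/√M).
So x_Ne in the escaping gas = (n_Ne/√M_Ne) / Σ(n_i/√M_i)
= (2.09/√20.18) / (2.09/√20.18 + 4.59/√44.01) = 0.4652/(0.4652 + 0.6919) = 0.4021.

0.4021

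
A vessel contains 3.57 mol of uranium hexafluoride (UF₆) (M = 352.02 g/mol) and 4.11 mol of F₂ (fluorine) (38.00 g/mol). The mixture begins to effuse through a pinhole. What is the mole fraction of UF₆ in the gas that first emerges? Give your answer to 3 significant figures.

0.222

Effusion rate of each component ∝ n_i/√M_i (partial pressure × 1/√M).
Mole fraction of UF₆ in the effusate = (n_UF₆/√M_UF₆) / (n_UF₆/√M_UF₆ + n_F₂/√M_F₂)
= (3.57/√352.02) / (3.57/√352.02 + 4.11/√38.00) = 0.1903/(0.1903 + 0.6667) = 0.222.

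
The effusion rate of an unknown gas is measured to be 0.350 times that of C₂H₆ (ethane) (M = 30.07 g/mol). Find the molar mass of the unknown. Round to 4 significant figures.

245.5 g/mol

Since effusion rate ∝ 1/√M, rate_X/rate_C₂H₆ = √(M_C₂H₆/M_X).
0.350 = √(30.07/M_X)
M_X = 30.07 / 0.350² = 30.07 / 0.1225 = 245.5 g/mol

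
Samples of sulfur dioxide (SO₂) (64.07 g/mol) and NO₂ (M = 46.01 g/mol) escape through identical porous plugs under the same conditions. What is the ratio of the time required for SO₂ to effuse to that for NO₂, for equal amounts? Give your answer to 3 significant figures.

1.18

From Graham's law, t_SO₂/t_NO₂ = √(M_SO₂/M_NO₂) = √(64.07/46.01) = √1.393 = 1.18.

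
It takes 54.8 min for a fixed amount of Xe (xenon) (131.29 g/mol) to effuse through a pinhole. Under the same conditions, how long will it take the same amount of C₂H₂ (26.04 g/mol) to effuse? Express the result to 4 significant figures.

24.41 min

Using Graham's law: t_C₂H₂/t_Xe = √(M_C₂H₂/M_Xe) = √(26.04/131.29) = √0.1983 = 0.4454.
So the time for C₂H₂ is 54.8 × 0.4454 = 24.41 min.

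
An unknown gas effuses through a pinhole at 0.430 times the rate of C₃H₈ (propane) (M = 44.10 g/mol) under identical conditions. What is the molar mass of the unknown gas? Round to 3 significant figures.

Using Graham's law: rate_X/rate_C₃H₈ = √(M_C₃H₈/M_X).
0.430 = √(44.10/M_X)
M_X = 44.10 / 0.430² = 44.10 / 0.1849 = 239 g/mol

239 g/mol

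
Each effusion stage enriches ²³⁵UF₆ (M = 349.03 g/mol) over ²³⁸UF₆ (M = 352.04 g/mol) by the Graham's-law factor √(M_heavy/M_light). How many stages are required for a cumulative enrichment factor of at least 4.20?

335

Per stage α = (352.04/349.03)^(1/2) = 1.00862^0.5, giving ln α = 0.004293.
Need α^N ≥ 4.20 ⇒ N ≥ ln(4.20) / ln α = 1.435 / 0.004293 = 334.25.
So at least 335 stages are needed.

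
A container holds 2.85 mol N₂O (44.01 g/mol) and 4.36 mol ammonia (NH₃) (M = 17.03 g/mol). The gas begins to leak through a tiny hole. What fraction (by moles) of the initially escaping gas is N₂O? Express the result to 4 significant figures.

The effusion rate of species i is ∝ p_i/√M_i ∝ n_i/√M_i.
x_N₂O(eff) = (n_N₂O/√M_N₂O) / (n_N₂O/√M_N₂O + n_NH₃/√M_NH₃)
= (2.85/√44.01) / (2.85/√44.01 + 4.36/√17.03) = 0.4296/(0.4296 + 1.057) = 0.2891.

0.2891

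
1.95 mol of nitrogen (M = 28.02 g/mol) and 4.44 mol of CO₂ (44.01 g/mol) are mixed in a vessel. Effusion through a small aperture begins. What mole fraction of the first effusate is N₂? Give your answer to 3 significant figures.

0.355

Rate_i ∝ x_i/√M_i (Graham's law weighted by mole fraction), so the effusate composition follows n_i/√M_i.
So x_N₂ in the escaping gas = (n_N₂/√M_N₂) / Σ(n_i/√M_i)
= (1.95/√28.02) / (1.95/√28.02 + 4.44/√44.01) = 0.3684/(0.3684 + 0.6693) = 0.355.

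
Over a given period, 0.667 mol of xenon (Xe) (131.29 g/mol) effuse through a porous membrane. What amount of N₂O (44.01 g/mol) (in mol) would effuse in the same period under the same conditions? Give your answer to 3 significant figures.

By Graham's law, rate_N₂O/rate_Xe = √(M_Xe/M_N₂O) = √(131.29/44.01) = √2.983 = 1.727.
So the amount for N₂O is 0.667 × 1.727 = 1.15 mol.

1.15 mol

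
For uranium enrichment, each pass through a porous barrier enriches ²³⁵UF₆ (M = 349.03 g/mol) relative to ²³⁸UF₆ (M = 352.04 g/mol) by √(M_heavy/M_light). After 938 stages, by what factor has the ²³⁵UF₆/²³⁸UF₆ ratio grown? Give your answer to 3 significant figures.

56.1

Overall factor = α^938 with α = √(352.04/349.03), i.e. (352.04/349.03)^(938/2).
= 1.00862^469 = 56.1.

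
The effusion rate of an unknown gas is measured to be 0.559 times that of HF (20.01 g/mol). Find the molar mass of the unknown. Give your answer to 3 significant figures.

Using Graham's law: rate_X/rate_HF = √(M_HF/M_X).
0.559 = √(20.01/M_X)
M_X = 20.01 / 0.559² = 20.01 / 0.3125 = 64.0 g/mol

64.0 g/mol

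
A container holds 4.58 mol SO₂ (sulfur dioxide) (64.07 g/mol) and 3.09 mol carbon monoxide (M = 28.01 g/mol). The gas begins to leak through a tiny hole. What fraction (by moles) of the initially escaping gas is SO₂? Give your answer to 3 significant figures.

Effusion rate of each component ∝ n_i/√M_i (partial pressure × 1/√M).
x_SO₂(eff) = (n_SO₂/√M_SO₂) / (n_SO₂/√M_SO₂ + n_CO/√M_CO)
= (4.58/√64.07) / (4.58/√64.07 + 3.09/√28.01) = 0.5722/(0.5722 + 0.5839) = 0.495.

0.495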